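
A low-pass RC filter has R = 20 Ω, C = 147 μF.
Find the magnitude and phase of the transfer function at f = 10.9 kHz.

Step 1 — Angular frequency: ω = 2π·1.09e+04 = 6.849e+04 rad/s.
Step 2 — Transfer function: H(jω) = 1/(1 + jωRC).
Step 3 — Denominator: 1 + jωRC = 1 + j·6.849e+04·20·0.000147 = 1 + j201.4.
Step 4 — H = 2.467e-05 - j0.004966.
Step 5 — Magnitude: |H| = 0.004966 (-46.1 dB); phase: φ = -89.7°.

|H| = 0.004966 (-46.1 dB), φ = -89.7°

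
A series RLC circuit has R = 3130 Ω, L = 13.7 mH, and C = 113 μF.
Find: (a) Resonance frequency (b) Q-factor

Step 1 — Resonance condition Im(Z)=0 gives ω₀ = 1/√(LC).
Step 2 — ω₀ = 1/√(0.0137·0.000113) = 803.7 rad/s.
Step 3 — f₀ = ω₀/(2π) = 127.9 Hz.
Step 4 — Series Q: Q = ω₀L/R = 803.7·0.0137/3130 = 0.003518.

(a) f₀ = 127.9 Hz  (b) Q = 0.003518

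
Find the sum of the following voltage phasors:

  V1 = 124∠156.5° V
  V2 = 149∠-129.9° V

Step 1 — Convert each phasor to rectangular form:
  V1 = 124·(cos(156.5°) + j·sin(156.5°)) = -113.7 + j49.44 V
  V2 = 149·(cos(-129.9°) + j·sin(-129.9°)) = -95.58 - j114.3 V
Step 2 — Sum components: V_total = -209.3 - j64.86 V.
Step 3 — Convert to polar: |V_total| = 219.1 V, ∠V_total = -162.8°.

V_total = 219.1∠-162.8° V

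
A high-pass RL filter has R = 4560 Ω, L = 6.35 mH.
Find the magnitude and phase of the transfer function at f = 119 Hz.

Step 1 — Angular frequency: ω = 2π·119 = 747.7 rad/s.
Step 2 — Transfer function: H(jω) = jωL/(R + jωL).
Step 3 — Numerator jωL = j·4.748; denominator R + jωL = 4560 + j4.748.
Step 4 — H = 1.084e-06 + j0.001041.
Step 5 — Magnitude: |H| = 0.001041 (-59.6 dB); phase: φ = 89.9°.

|H| = 0.001041 (-59.6 dB), φ = 89.9°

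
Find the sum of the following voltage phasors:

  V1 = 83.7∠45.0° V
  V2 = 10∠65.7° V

Step 1 — Convert each phasor to rectangular form:
  V1 = 83.7·(cos(45.0°) + j·sin(45.0°)) = 59.18 + j59.18 V
  V2 = 10·(cos(65.7°) + j·sin(65.7°)) = 4.115 + j9.114 V
Step 2 — Sum components: V_total = 63.3 + j68.3 V.
Step 3 — Convert to polar: |V_total| = 93.12 V, ∠V_total = 47.2°.

V_total = 93.12∠47.2° V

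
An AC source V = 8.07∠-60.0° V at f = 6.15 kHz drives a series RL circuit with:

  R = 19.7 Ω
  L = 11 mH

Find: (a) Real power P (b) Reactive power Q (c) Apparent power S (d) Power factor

Step 1 — Angular frequency: ω = 2π·f = 2π·6150 = 3.864e+04 rad/s.
Step 2 — Component impedances:
  R: Z = R = 19.7 Ω
  L: Z = jωL = j·3.864e+04·0.011 = 0 + j425.1 Ω
Step 3 — Series combination: Z_total = R + L = 19.7 + j425.1 Ω = 425.5∠87.3° Ω.
Step 4 — Source phasor: V = 8.07∠-60.0° V = 4.035 - j6.989 V.
Step 5 — Current: I = V / Z = -0.01597 - j0.01023 A = 0.01897∠-147.3° A.
Step 6 — Complex power: S = V·I* = 0.007086 + j0.1529 VA.
Step 7 — Real power: P = Re(S) = 0.007086 W.
Step 8 — Reactive power: Q = Im(S) = 0.1529 VAR.
Step 9 — Apparent power: |S| = 0.1531 VA.
Step 10 — Power factor: PF = P/|S| = 0.0463 (lagging).

(a) P = 0.007086 W  (b) Q = 0.1529 VAR  (c) S = 0.1531 VA  (d) PF = 0.0463 (lagging)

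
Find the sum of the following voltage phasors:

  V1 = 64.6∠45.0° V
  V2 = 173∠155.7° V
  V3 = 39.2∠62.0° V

Step 1 — Convert each phasor to rectangular form:
  V1 = 64.6·(cos(45.0°) + j·sin(45.0°)) = 45.68 + j45.68 V
  V2 = 173·(cos(155.7°) + j·sin(155.7°)) = -157.7 + j71.19 V
  V3 = 39.2·(cos(62.0°) + j·sin(62.0°)) = 18.4 + j34.61 V
Step 2 — Sum components: V_total = -93.59 + j151.5 V.
Step 3 — Convert to polar: |V_total| = 178.1 V, ∠V_total = 121.7°.

V_total = 178.1∠121.7° V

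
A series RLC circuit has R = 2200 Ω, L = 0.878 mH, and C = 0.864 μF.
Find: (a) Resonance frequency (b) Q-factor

Step 1 — Resonance condition Im(Z)=0 gives ω₀ = 1/√(LC).
Step 2 — ω₀ = 1/√(0.000878·8.64e-07) = 3.631e+04 rad/s.
Step 3 — f₀ = ω₀/(2π) = 5779 Hz.
Step 4 — Series Q: Q = ω₀L/R = 3.631e+04·0.000878/2200 = 0.01449.

(a) f₀ = 5779 Hz  (b) Q = 0.01449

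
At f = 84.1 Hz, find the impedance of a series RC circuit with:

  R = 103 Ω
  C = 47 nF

Step 1 — Angular frequency: ω = 2π·f = 2π·84.1 = 528.4 rad/s.
Step 2 — Component impedances:
  R: Z = R = 103 Ω
  C: Z = 1/(jωC) = -j/(ω·C) = 0 - j4.026e+04 Ω
Step 3 — Series combination: Z_total = R + C = 103 - j4.026e+04 Ω = 4.026e+04∠-89.9° Ω.

Z = 103 - j4.026e+04 Ω = 4.026e+04∠-89.9° Ω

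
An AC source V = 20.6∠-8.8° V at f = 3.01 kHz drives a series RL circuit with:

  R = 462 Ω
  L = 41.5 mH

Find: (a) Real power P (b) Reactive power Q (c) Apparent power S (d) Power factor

Step 1 — Angular frequency: ω = 2π·f = 2π·3010 = 1.891e+04 rad/s.
Step 2 — Component impedances:
  R: Z = R = 462 Ω
  L: Z = jωL = j·1.891e+04·0.0415 = 0 + j784.9 Ω
Step 3 — Series combination: Z_total = R + L = 462 + j784.9 Ω = 910.7∠59.5° Ω.
Step 4 — Source phasor: V = 20.6∠-8.8° V = 20.36 - j3.152 V.
Step 5 — Current: I = V / Z = 0.008357 - j0.02102 A = 0.02262∠-68.3° A.
Step 6 — Complex power: S = V·I* = 0.2364 + j0.4015 VA.
Step 7 — Real power: P = Re(S) = 0.2364 W.
Step 8 — Reactive power: Q = Im(S) = 0.4015 VAR.
Step 9 — Apparent power: |S| = 0.4659 VA.
Step 10 — Power factor: PF = P/|S| = 0.5073 (lagging).

(a) P = 0.2364 W  (b) Q = 0.4015 VAR  (c) S = 0.4659 VA  (d) PF = 0.5073 (lagging)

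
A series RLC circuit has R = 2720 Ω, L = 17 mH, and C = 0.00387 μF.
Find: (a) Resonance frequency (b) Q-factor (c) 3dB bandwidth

Step 1 — Resonance condition Im(Z)=0 gives ω₀ = 1/√(LC).
Step 2 — ω₀ = 1/√(0.017·3.87e-09) = 1.233e+05 rad/s.
Step 3 — f₀ = ω₀/(2π) = 1.962e+04 Hz.
Step 4 — Series Q: Q = ω₀L/R = 1.233e+05·0.017/2720 = 0.7705.
Step 5 — 3dB bandwidth: Δω = ω₀/Q = 1.6e+05 rad/s; BW = Δω/(2π) = 2.546e+04 Hz.

(a) f₀ = 1.962e+04 Hz  (b) Q = 0.7705  (c) BW = 2.546e+04 Hz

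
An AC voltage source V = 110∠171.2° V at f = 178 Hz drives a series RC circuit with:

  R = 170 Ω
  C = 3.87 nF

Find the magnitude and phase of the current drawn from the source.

Step 1 — Angular frequency: ω = 2π·f = 2π·178 = 1118 rad/s.
Step 2 — Component impedances:
  R: Z = R = 170 Ω
  C: Z = 1/(jωC) = -j/(ω·C) = 0 - j2.31e+05 Ω
Step 3 — Series combination: Z_total = R + C = 170 - j2.31e+05 Ω = 2.31e+05∠-90.0° Ω.
Step 4 — Source phasor: V = 110∠171.2° V = -108.7 + j16.83 V.
Step 5 — Ohm's law: I = V / Z_total = (-108.7 + j16.83) / (170 - j2.31e+05) = -7.318e-05 - j0.0004704 A.
Step 6 — Convert to polar: |I| = 0.0004761 A, ∠I = -98.8°.

I = 0.0004761∠-98.8° A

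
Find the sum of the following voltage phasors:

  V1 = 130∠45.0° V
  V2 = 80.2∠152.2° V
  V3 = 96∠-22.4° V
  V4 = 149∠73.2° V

Step 1 — Convert each phasor to rectangular form:
  V1 = 130·(cos(45.0°) + j·sin(45.0°)) = 91.92 + j91.92 V
  V2 = 80.2·(cos(152.2°) + j·sin(152.2°)) = -70.94 + j37.4 V
  V3 = 96·(cos(-22.4°) + j·sin(-22.4°)) = 88.76 - j36.58 V
  V4 = 149·(cos(73.2°) + j·sin(73.2°)) = 43.07 + j142.6 V
Step 2 — Sum components: V_total = 152.8 + j235.4 V.
Step 3 — Convert to polar: |V_total| = 280.6 V, ∠V_total = 57.0°.

V_total = 280.6∠57.0° V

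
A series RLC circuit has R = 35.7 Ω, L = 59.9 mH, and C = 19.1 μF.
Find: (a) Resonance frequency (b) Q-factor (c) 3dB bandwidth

Step 1 — Resonance condition Im(Z)=0 gives ω₀ = 1/√(LC).
Step 2 — ω₀ = 1/√(0.0599·1.91e-05) = 934.9 rad/s.
Step 3 — f₀ = ω₀/(2π) = 148.8 Hz.
Step 4 — Series Q: Q = ω₀L/R = 934.9·0.0599/35.7 = 1.569.
Step 5 — 3dB bandwidth: Δω = ω₀/Q = 596 rad/s; BW = Δω/(2π) = 94.86 Hz.

(a) f₀ = 148.8 Hz  (b) Q = 1.569  (c) BW = 94.86 Hz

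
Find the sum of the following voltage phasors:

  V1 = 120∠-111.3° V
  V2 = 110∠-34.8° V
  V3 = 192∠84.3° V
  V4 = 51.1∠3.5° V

Step 1 — Convert each phasor to rectangular form:
  V1 = 120·(cos(-111.3°) + j·sin(-111.3°)) = -43.59 - j111.8 V
  V2 = 110·(cos(-34.8°) + j·sin(-34.8°)) = 90.33 - j62.78 V
  V3 = 192·(cos(84.3°) + j·sin(84.3°)) = 19.07 + j191.1 V
  V4 = 51.1·(cos(3.5°) + j·sin(3.5°)) = 51 + j3.12 V
Step 2 — Sum components: V_total = 116.8 + j19.59 V.
Step 3 — Convert to polar: |V_total| = 118.4 V, ∠V_total = 9.5°.

V_total = 118.4∠9.5° V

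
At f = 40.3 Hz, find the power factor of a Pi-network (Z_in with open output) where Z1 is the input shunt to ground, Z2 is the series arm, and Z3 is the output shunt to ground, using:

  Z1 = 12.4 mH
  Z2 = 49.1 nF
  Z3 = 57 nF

Step 1 — Angular frequency: ω = 2π·f = 2π·40.3 = 253.2 rad/s.
Step 2 — Component impedances:
  Z1: Z = jωL = j·253.2·0.0124 = 0 + j3.14 Ω
  Z2: Z = 1/(jωC) = -j/(ω·C) = 0 - j8.043e+04 Ω
  Z3: Z = 1/(jωC) = -j/(ω·C) = 0 - j6.929e+04 Ω
Step 3 — With open output, the series arm Z2 and the output shunt Z3 appear in series to ground: Z2 + Z3 = 0 - j1.497e+05 Ω.
Step 4 — Parallel with input shunt Z1: Z_in = Z1 || (Z2 + Z3) = 0 + j3.14 Ω = 3.14∠90.0° Ω.
Step 5 — Power factor: PF = cos(φ) = Re(Z)/|Z| = -0/3.14 = -0.
Step 6 — Type: Im(Z) = 3.14 ⇒ lagging (phase φ = 90.0°).

PF = -0 (lagging, φ = 90.0°)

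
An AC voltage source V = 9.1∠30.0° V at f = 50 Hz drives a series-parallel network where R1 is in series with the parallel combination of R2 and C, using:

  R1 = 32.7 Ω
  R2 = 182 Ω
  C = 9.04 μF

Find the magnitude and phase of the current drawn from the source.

Step 1 — Angular frequency: ω = 2π·f = 2π·50 = 314.2 rad/s.
Step 2 — Component impedances:
  R1: Z = R = 32.7 Ω
  R2: Z = R = 182 Ω
  C: Z = 1/(jωC) = -j/(ω·C) = 0 - j352.1 Ω
Step 3 — Parallel branch: R2 || C = 1/(1/R2 + 1/C) = 143.6 - j74.24 Ω.
Step 4 — Series with R1: Z_total = R1 + (R2 || C) = 176.3 - j74.24 Ω = 191.3∠-22.8° Ω.
Step 5 — Source phasor: V = 9.1∠30.0° V = 7.881 + j4.55 V.
Step 6 — Ohm's law: I = V / Z_total = (7.881 + j4.55) / (176.3 - j74.24) = 0.02874 + j0.0379 A.
Step 7 — Convert to polar: |I| = 0.04756 A, ∠I = 52.8°.

I = 0.04756∠52.8° A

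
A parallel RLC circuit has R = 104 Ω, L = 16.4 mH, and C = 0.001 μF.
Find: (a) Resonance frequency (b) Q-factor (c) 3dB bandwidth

Step 1 — Resonance: ω₀ = 1/√(LC) = 1/√(0.0164·1e-09) = 2.469e+05 rad/s.
Step 2 — f₀ = ω₀/(2π) = 3.93e+04 Hz.
Step 3 — Parallel Q: Q = R/(ω₀L) = 104/(2.469e+05·0.0164) = 0.02568.
Step 4 — Bandwidth: Δω = ω₀/Q = 9.615e+06 rad/s; BW = Δω/(2π) = 1.53e+06 Hz.

(a) f₀ = 3.93e+04 Hz  (b) Q = 0.02568  (c) BW = 1.53e+06 Hz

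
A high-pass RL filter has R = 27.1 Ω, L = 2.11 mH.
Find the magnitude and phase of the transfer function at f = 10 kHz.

Step 1 — Angular frequency: ω = 2π·1e+04 = 6.283e+04 rad/s.
Step 2 — Transfer function: H(jω) = jωL/(R + jωL).
Step 3 — Numerator jωL = j·132.6; denominator R + jωL = 27.1 + j132.6.
Step 4 — H = 0.9599 + j0.1962.
Step 5 — Magnitude: |H| = 0.9797 (-0.2 dB); phase: φ = 11.6°.

|H| = 0.9797 (-0.2 dB), φ = 11.6°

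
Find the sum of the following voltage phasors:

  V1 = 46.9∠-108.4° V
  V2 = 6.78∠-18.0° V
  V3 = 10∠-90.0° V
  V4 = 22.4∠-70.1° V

Step 1 — Convert each phasor to rectangular form:
  V1 = 46.9·(cos(-108.4°) + j·sin(-108.4°)) = -14.8 - j44.5 V
  V2 = 6.78·(cos(-18.0°) + j·sin(-18.0°)) = 6.448 - j2.095 V
  V3 = 10·(cos(-90.0°) + j·sin(-90.0°)) = 0 - j10 V
  V4 = 22.4·(cos(-70.1°) + j·sin(-70.1°)) = 7.625 - j21.06 V
Step 2 — Sum components: V_total = -0.7313 - j77.66 V.
Step 3 — Convert to polar: |V_total| = 77.66 V, ∠V_total = -90.5°.

V_total = 77.66∠-90.5° V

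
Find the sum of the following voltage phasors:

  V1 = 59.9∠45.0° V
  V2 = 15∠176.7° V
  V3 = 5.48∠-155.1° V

Step 1 — Convert each phasor to rectangular form:
  V1 = 59.9·(cos(45.0°) + j·sin(45.0°)) = 42.36 + j42.36 V
  V2 = 15·(cos(176.7°) + j·sin(176.7°)) = -14.98 + j0.8635 V
  V3 = 5.48·(cos(-155.1°) + j·sin(-155.1°)) = -4.971 - j2.307 V
Step 2 — Sum components: V_total = 22.41 + j40.91 V.
Step 3 — Convert to polar: |V_total| = 46.65 V, ∠V_total = 61.3°.

V_total = 46.65∠61.3° V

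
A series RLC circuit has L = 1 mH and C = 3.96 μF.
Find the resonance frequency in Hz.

Step 1 — Resonance condition Im(Z)=0 gives ω₀ = 1/√(LC).
Step 2 — ω₀ = 1/√(0.001·3.96e-06) = 1.589e+04 rad/s.
Step 3 — f₀ = ω₀/(2π) = 2529 Hz.

f₀ = 2529 Hz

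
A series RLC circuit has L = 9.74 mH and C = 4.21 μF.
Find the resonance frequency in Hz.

Step 1 — Resonance condition Im(Z)=0 gives ω₀ = 1/√(LC).
Step 2 — ω₀ = 1/√(0.00974·4.21e-06) = 4938 rad/s.
Step 3 — f₀ = ω₀/(2π) = 786 Hz.

f₀ = 786 Hz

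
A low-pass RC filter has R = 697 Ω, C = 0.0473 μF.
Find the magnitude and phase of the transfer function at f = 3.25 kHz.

Step 1 — Angular frequency: ω = 2π·3250 = 2.042e+04 rad/s.
Step 2 — Transfer function: H(jω) = 1/(1 + jωRC).
Step 3 — Denominator: 1 + jωRC = 1 + j·2.042e+04·697·4.73e-08 = 1 + j0.6732.
Step 4 — H = 0.6881 - j0.4633.
Step 5 — Magnitude: |H| = 0.8295 (-1.6 dB); phase: φ = -33.9°.

|H| = 0.8295 (-1.6 dB), φ = -33.9°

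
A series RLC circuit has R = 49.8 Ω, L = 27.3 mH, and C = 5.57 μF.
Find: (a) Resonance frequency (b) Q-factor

Step 1 — Resonance condition Im(Z)=0 gives ω₀ = 1/√(LC).
Step 2 — ω₀ = 1/√(0.0273·5.57e-06) = 2564 rad/s.
Step 3 — f₀ = ω₀/(2π) = 408.1 Hz.
Step 4 — Series Q: Q = ω₀L/R = 2564·0.0273/49.8 = 1.406.

(a) f₀ = 408.1 Hz  (b) Q = 1.406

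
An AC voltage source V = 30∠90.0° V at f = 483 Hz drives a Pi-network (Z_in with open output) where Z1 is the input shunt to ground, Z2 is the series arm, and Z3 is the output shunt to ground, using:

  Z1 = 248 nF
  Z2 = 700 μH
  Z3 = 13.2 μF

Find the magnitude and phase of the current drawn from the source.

Step 1 — Angular frequency: ω = 2π·f = 2π·483 = 3035 rad/s.
Step 2 — Component impedances:
  Z1: Z = 1/(jωC) = -j/(ω·C) = 0 - j1329 Ω
  Z2: Z = jωL = j·3035·0.0007 = 0 + j2.124 Ω
  Z3: Z = 1/(jωC) = -j/(ω·C) = 0 - j24.96 Ω
Step 3 — With open output, the series arm Z2 and the output shunt Z3 appear in series to ground: Z2 + Z3 = 0 - j22.84 Ω.
Step 4 — Parallel with input shunt Z1: Z_in = Z1 || (Z2 + Z3) = 0 - j22.45 Ω = 22.45∠-90.0° Ω.
Step 5 — Source phasor: V = 30∠90.0° V = 0 + j30 V.
Step 6 — Ohm's law: I = V / Z_total = (0 + j30) / (0 - j22.45) = -1.336 A.
Step 7 — Convert to polar: |I| = 1.336 A, ∠I = 180.0°.

I = 1.336∠180.0° A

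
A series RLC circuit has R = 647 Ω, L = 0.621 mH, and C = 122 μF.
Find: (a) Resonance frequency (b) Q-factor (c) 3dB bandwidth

Step 1 — Resonance: ω₀ = 1/√(LC) = 1/√(0.000621·0.000122) = 3633 rad/s.
Step 2 — f₀ = ω₀/(2π) = 578.2 Hz.
Step 3 — Series Q: Q = ω₀L/R = 3633·0.000621/647 = 0.003487.
Step 4 — Bandwidth: Δω = ω₀/Q = 1.042e+06 rad/s; BW = Δω/(2π) = 1.658e+05 Hz.

(a) f₀ = 578.2 Hz  (b) Q = 0.003487  (c) BW = 1.658e+05 Hz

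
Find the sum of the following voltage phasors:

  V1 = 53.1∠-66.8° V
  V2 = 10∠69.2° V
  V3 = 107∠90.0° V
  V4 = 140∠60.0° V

Step 1 — Convert each phasor to rectangular form:
  V1 = 53.1·(cos(-66.8°) + j·sin(-66.8°)) = 20.92 - j48.81 V
  V2 = 10·(cos(69.2°) + j·sin(69.2°)) = 3.551 + j9.348 V
  V3 = 107·(cos(90.0°) + j·sin(90.0°)) = 0 + j107 V
  V4 = 140·(cos(60.0°) + j·sin(60.0°)) = 70 + j121.2 V
Step 2 — Sum components: V_total = 94.47 + j188.8 V.
Step 3 — Convert to polar: |V_total| = 211.1 V, ∠V_total = 63.4°.

V_total = 211.1∠63.4° V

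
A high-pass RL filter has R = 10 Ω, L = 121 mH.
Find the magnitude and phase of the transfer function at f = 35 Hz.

Step 1 — Angular frequency: ω = 2π·35 = 219.9 rad/s.
Step 2 — Transfer function: H(jω) = jωL/(R + jωL).
Step 3 — Numerator jωL = j·26.61; denominator R + jωL = 10 + j26.61.
Step 4 — H = 0.8762 + j0.3293.
Step 5 — Magnitude: |H| = 0.9361 (-0.6 dB); phase: φ = 20.6°.

|H| = 0.9361 (-0.6 dB), φ = 20.6°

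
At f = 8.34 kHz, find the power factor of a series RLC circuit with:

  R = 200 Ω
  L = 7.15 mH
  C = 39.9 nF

Step 1 — Angular frequency: ω = 2π·f = 2π·8340 = 5.24e+04 rad/s.
Step 2 — Component impedances:
  R: Z = R = 200 Ω
  L: Z = jωL = j·5.24e+04·0.00715 = 0 + j374.7 Ω
  C: Z = 1/(jωC) = -j/(ω·C) = 0 - j478.3 Ω
Step 3 — Series combination: Z_total = R + L + C = 200 - j103.6 Ω = 225.2∠-27.4° Ω.
Step 4 — Power factor: PF = cos(φ) = Re(Z)/|Z| = 200/225.24 = 0.8879.
Step 5 — Type: Im(Z) = -103.6 ⇒ leading (phase φ = -27.4°).

PF = 0.8879 (leading, φ = -27.4°)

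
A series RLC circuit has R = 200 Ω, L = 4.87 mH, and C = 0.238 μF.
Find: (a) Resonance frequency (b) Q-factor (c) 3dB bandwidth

Step 1 — Resonance: ω₀ = 1/√(LC) = 1/√(0.00487·2.38e-07) = 2.937e+04 rad/s.
Step 2 — f₀ = ω₀/(2π) = 4675 Hz.
Step 3 — Series Q: Q = ω₀L/R = 2.937e+04·0.00487/200 = 0.7152.
Step 4 — Bandwidth: Δω = ω₀/Q = 4.107e+04 rad/s; BW = Δω/(2π) = 6536 Hz.

(a) f₀ = 4675 Hz  (b) Q = 0.7152  (c) BW = 6536 Hz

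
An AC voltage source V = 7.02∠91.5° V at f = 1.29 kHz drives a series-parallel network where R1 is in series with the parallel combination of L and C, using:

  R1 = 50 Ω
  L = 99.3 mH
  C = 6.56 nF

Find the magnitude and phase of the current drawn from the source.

Step 1 — Angular frequency: ω = 2π·f = 2π·1290 = 8105 rad/s.
Step 2 — Component impedances:
  R1: Z = R = 50 Ω
  L: Z = jωL = j·8105·0.0993 = 0 + j804.9 Ω
  C: Z = 1/(jωC) = -j/(ω·C) = 0 - j1.881e+04 Ω
Step 3 — Parallel branch: L || C = 1/(1/L + 1/C) = 0 + j840.8 Ω.
Step 4 — Series with R1: Z_total = R1 + (L || C) = 50 + j840.8 Ω = 842.3∠86.6° Ω.
Step 5 — Source phasor: V = 7.02∠91.5° V = -0.1838 + j7.018 V.
Step 6 — Ohm's law: I = V / Z_total = (-0.1838 + j7.018) / (50 + j840.8) = 0.008304 + j0.0007123 A.
Step 7 — Convert to polar: |I| = 0.008334 A, ∠I = 4.9°.

I = 0.008334∠4.9° A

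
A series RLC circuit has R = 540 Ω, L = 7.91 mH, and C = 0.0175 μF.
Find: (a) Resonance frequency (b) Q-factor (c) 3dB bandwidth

Step 1 — Resonance condition Im(Z)=0 gives ω₀ = 1/√(LC).
Step 2 — ω₀ = 1/√(0.00791·1.75e-08) = 8.499e+04 rad/s.
Step 3 — f₀ = ω₀/(2π) = 1.353e+04 Hz.
Step 4 — Series Q: Q = ω₀L/R = 8.499e+04·0.00791/540 = 1.245.
Step 5 — 3dB bandwidth: Δω = ω₀/Q = 6.827e+04 rad/s; BW = Δω/(2π) = 1.087e+04 Hz.

(a) f₀ = 1.353e+04 Hz  (b) Q = 1.245  (c) BW = 1.087e+04 Hz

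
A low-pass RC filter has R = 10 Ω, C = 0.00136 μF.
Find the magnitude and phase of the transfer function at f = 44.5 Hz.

Step 1 — Angular frequency: ω = 2π·44.5 = 279.6 rad/s.
Step 2 — Transfer function: H(jω) = 1/(1 + jωRC).
Step 3 — Denominator: 1 + jωRC = 1 + j·279.6·10·1.36e-09 = 1 + j3.803e-06.
Step 4 — H = 1 - j3.803e-06.
Step 5 — Magnitude: |H| = 1 (-0.0 dB); phase: φ = -0.0°.

|H| = 1 (-0.0 dB), φ = -0.0°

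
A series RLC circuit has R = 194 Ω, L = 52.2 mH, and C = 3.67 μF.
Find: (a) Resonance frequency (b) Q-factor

Step 1 — Resonance condition Im(Z)=0 gives ω₀ = 1/√(LC).
Step 2 — ω₀ = 1/√(0.0522·3.67e-06) = 2285 rad/s.
Step 3 — f₀ = ω₀/(2π) = 363.6 Hz.
Step 4 — Series Q: Q = ω₀L/R = 2285·0.0522/194 = 0.6148.

(a) f₀ = 363.6 Hz  (b) Q = 0.6148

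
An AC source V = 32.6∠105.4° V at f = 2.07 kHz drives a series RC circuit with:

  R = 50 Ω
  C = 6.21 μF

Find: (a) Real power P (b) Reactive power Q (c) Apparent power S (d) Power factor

Step 1 — Angular frequency: ω = 2π·f = 2π·2070 = 1.301e+04 rad/s.
Step 2 — Component impedances:
  R: Z = R = 50 Ω
  C: Z = 1/(jωC) = -j/(ω·C) = 0 - j12.38 Ω
Step 3 — Series combination: Z_total = R + C = 50 - j12.38 Ω = 51.51∠-13.9° Ω.
Step 4 — Source phasor: V = 32.6∠105.4° V = -8.657 + j31.43 V.
Step 5 — Current: I = V / Z = -0.3098 + j0.5519 A = 0.6329∠119.3° A.
Step 6 — Complex power: S = V·I* = 20.03 - j4.959 VA.
Step 7 — Real power: P = Re(S) = 20.03 W.
Step 8 — Reactive power: Q = Im(S) = -4.959 VAR.
Step 9 — Apparent power: |S| = 20.63 VA.
Step 10 — Power factor: PF = P/|S| = 0.9707 (leading).

(a) P = 20.03 W  (b) Q = -4.959 VAR  (c) S = 20.63 VA  (d) PF = 0.9707 (leading)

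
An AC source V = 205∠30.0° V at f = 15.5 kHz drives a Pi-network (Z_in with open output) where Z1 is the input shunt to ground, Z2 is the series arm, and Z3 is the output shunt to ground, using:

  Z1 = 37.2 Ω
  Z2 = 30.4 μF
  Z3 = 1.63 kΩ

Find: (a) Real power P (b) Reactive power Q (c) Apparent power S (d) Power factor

Step 1 — Angular frequency: ω = 2π·f = 2π·1.55e+04 = 9.739e+04 rad/s.
Step 2 — Component impedances:
  Z1: Z = R = 37.2 Ω
  Z2: Z = 1/(jωC) = -j/(ω·C) = 0 - j0.3378 Ω
  Z3: Z = R = 1630 Ω
Step 3 — With open output, the series arm Z2 and the output shunt Z3 appear in series to ground: Z2 + Z3 = 1630 - j0.3378 Ω.
Step 4 — Parallel with input shunt Z1: Z_in = Z1 || (Z2 + Z3) = 36.37 - j0.0001682 Ω = 36.37∠-0.0° Ω.
Step 5 — Source phasor: V = 205∠30.0° V = 177.5 + j102.5 V.
Step 6 — Current: I = V / Z = 4.881 + j2.818 A = 5.637∠30.0° A.
Step 7 — Complex power: S = V·I* = 1155 - j0.005343 VA.
Step 8 — Real power: P = Re(S) = 1155 W.
Step 9 — Reactive power: Q = Im(S) = -0.005343 VAR.
Step 10 — Apparent power: |S| = 1155 VA.
Step 11 — Power factor: PF = P/|S| = 1 (leading).

(a) P = 1155 W  (b) Q = -0.005343 VAR  (c) S = 1155 VA  (d) PF = 1 (leading)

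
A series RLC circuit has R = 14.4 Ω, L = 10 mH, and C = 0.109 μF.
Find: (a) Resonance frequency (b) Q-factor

Step 1 — Resonance condition Im(Z)=0 gives ω₀ = 1/√(LC).
Step 2 — ω₀ = 1/√(0.01·1.09e-07) = 3.029e+04 rad/s.
Step 3 — f₀ = ω₀/(2π) = 4821 Hz.
Step 4 — Series Q: Q = ω₀L/R = 3.029e+04·0.01/14.4 = 21.03.

(a) f₀ = 4821 Hz  (b) Q = 21.03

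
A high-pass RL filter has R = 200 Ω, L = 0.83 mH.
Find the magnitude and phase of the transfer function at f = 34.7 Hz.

Step 1 — Angular frequency: ω = 2π·34.7 = 218 rad/s.
Step 2 — Transfer function: H(jω) = jωL/(R + jωL).
Step 3 — Numerator jωL = j·0.181; denominator R + jωL = 200 + j0.181.
Step 4 — H = 8.187e-07 + j0.0009048.
Step 5 — Magnitude: |H| = 0.0009048 (-60.9 dB); phase: φ = 89.9°.

|H| = 0.0009048 (-60.9 dB), φ = 89.9°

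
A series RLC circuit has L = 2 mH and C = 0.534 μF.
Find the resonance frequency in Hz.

Step 1 — Resonance condition Im(Z)=0 gives ω₀ = 1/√(LC).
Step 2 — ω₀ = 1/√(0.002·5.34e-07) = 3.06e+04 rad/s.
Step 3 — f₀ = ω₀/(2π) = 4870 Hz.

f₀ = 4870 Hz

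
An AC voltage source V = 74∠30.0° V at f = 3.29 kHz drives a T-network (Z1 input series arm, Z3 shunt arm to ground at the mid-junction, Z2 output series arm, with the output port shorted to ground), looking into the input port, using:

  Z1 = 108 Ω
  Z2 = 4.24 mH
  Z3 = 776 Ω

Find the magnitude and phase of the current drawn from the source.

Step 1 — Angular frequency: ω = 2π·f = 2π·3290 = 2.067e+04 rad/s.
Step 2 — Component impedances:
  Z1: Z = R = 108 Ω
  Z2: Z = jωL = j·2.067e+04·0.00424 = 0 + j87.65 Ω
  Z3: Z = R = 776 Ω
Step 3 — With the output port shorted to ground, the output series arm Z2 runs from the junction to ground; the shunt arm Z3 also runs from the junction to ground. They appear in parallel: Z3 || Z2 = 9.775 + j86.54 Ω.
Step 4 — Series with input arm Z1: Z_in = Z1 + (Z3 || Z2) = 117.8 + j86.54 Ω = 146.2∠36.3° Ω.
Step 5 — Source phasor: V = 74∠30.0° V = 64.09 + j37 V.
Step 6 — Ohm's law: I = V / Z_total = (64.09 + j37) / (117.8 + j86.54) = 0.5033 - j0.05564 A.
Step 7 — Convert to polar: |I| = 0.5063 A, ∠I = -6.3°.

I = 0.5063∠-6.3° A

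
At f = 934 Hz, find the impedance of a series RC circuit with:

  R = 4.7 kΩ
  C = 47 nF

Step 1 — Angular frequency: ω = 2π·f = 2π·934 = 5868 rad/s.
Step 2 — Component impedances:
  R: Z = R = 4700 Ω
  C: Z = 1/(jωC) = -j/(ω·C) = 0 - j3626 Ω
Step 3 — Series combination: Z_total = R + C = 4700 - j3626 Ω = 5936∠-37.6° Ω.

Z = 4700 - j3626 Ω = 5936∠-37.6° Ω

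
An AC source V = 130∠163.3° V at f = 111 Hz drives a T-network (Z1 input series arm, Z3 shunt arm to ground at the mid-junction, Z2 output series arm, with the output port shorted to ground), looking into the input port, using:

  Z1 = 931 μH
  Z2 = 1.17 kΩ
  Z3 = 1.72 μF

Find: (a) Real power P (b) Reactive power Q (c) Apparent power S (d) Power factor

Step 1 — Angular frequency: ω = 2π·f = 2π·111 = 697.4 rad/s.
Step 2 — Component impedances:
  Z1: Z = jωL = j·697.4·0.000931 = 0 + j0.6493 Ω
  Z2: Z = R = 1170 Ω
  Z3: Z = 1/(jωC) = -j/(ω·C) = 0 - j833.6 Ω
Step 3 — With the output port shorted to ground, the output series arm Z2 runs from the junction to ground; the shunt arm Z3 also runs from the junction to ground. They appear in parallel: Z3 || Z2 = 394 - j552.9 Ω.
Step 4 — Series with input arm Z1: Z_in = Z1 + (Z3 || Z2) = 394 - j552.3 Ω = 678.4∠-54.5° Ω.
Step 5 — Source phasor: V = 130∠163.3° V = -124.5 + j37.36 V.
Step 6 — Current: I = V / Z = -0.1514 - j0.1174 A = 0.1916∠-142.2° A.
Step 7 — Complex power: S = V·I* = 14.47 - j20.28 VA.
Step 8 — Real power: P = Re(S) = 14.47 W.
Step 9 — Reactive power: Q = Im(S) = -20.28 VAR.
Step 10 — Apparent power: |S| = 24.91 VA.
Step 11 — Power factor: PF = P/|S| = 0.5807 (leading).

(a) P = 14.47 W  (b) Q = -20.28 VAR  (c) S = 24.91 VA  (d) PF = 0.5807 (leading)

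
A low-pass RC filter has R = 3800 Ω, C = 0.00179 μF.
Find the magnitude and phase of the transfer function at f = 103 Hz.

Step 1 — Angular frequency: ω = 2π·103 = 647.2 rad/s.
Step 2 — Transfer function: H(jω) = 1/(1 + jωRC).
Step 3 — Denominator: 1 + jωRC = 1 + j·647.2·3800·1.79e-09 = 1 + j0.004402.
Step 4 — H = 1 - j0.004402.
Step 5 — Magnitude: |H| = 1 (-0.0 dB); phase: φ = -0.3°.

|H| = 1 (-0.0 dB), φ = -0.3°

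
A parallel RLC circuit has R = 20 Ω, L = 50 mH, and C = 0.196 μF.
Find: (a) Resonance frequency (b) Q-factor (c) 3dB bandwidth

Step 1 — Resonance: ω₀ = 1/√(LC) = 1/√(0.05·1.96e-07) = 1.01e+04 rad/s.
Step 2 — f₀ = ω₀/(2π) = 1608 Hz.
Step 3 — Parallel Q: Q = R/(ω₀L) = 20/(1.01e+04·0.05) = 0.0396.
Step 4 — Bandwidth: Δω = ω₀/Q = 2.551e+05 rad/s; BW = Δω/(2π) = 4.06e+04 Hz.

(a) f₀ = 1608 Hz  (b) Q = 0.0396  (c) BW = 4.06e+04 Hz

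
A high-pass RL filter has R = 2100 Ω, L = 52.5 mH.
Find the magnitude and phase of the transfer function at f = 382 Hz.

Step 1 — Angular frequency: ω = 2π·382 = 2400 rad/s.
Step 2 — Transfer function: H(jω) = jωL/(R + jωL).
Step 3 — Numerator jωL = j·126; denominator R + jωL = 2100 + j126.
Step 4 — H = 0.003588 + j0.05979.
Step 5 — Magnitude: |H| = 0.0599 (-24.5 dB); phase: φ = 86.6°.

|H| = 0.0599 (-24.5 dB), φ = 86.6°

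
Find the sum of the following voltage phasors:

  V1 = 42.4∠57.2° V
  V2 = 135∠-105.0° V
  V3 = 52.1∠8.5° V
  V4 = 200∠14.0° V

Step 1 — Convert each phasor to rectangular form:
  V1 = 42.4·(cos(57.2°) + j·sin(57.2°)) = 22.97 + j35.64 V
  V2 = 135·(cos(-105.0°) + j·sin(-105.0°)) = -34.94 - j130.4 V
  V3 = 52.1·(cos(8.5°) + j·sin(8.5°)) = 51.53 + j7.701 V
  V4 = 200·(cos(14.0°) + j·sin(14.0°)) = 194.1 + j48.38 V
Step 2 — Sum components: V_total = 233.6 - j38.67 V.
Step 3 — Convert to polar: |V_total| = 236.8 V, ∠V_total = -9.4°.

V_total = 236.8∠-9.4° V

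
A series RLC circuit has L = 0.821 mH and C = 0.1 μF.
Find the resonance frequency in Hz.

Step 1 — Resonance condition Im(Z)=0 gives ω₀ = 1/√(LC).
Step 2 — ω₀ = 1/√(0.000821·1e-07) = 1.104e+05 rad/s.
Step 3 — f₀ = ω₀/(2π) = 1.757e+04 Hz.

f₀ = 1.757e+04 Hz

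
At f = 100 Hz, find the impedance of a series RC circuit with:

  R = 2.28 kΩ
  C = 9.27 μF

Step 1 — Angular frequency: ω = 2π·f = 2π·100 = 628.3 rad/s.
Step 2 — Component impedances:
  R: Z = R = 2280 Ω
  C: Z = 1/(jωC) = -j/(ω·C) = 0 - j171.7 Ω
Step 3 — Series combination: Z_total = R + C = 2280 - j171.7 Ω = 2286∠-4.3° Ω.

Z = 2280 - j171.7 Ω = 2286∠-4.3° Ω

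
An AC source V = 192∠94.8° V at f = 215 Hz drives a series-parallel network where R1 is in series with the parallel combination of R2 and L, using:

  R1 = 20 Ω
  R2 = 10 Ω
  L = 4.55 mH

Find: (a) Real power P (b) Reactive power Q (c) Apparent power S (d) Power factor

Step 1 — Angular frequency: ω = 2π·f = 2π·215 = 1351 rad/s.
Step 2 — Component impedances:
  R1: Z = R = 20 Ω
  R2: Z = R = 10 Ω
  L: Z = jωL = j·1351·0.00455 = 0 + j6.147 Ω
Step 3 — Parallel branch: R2 || L = 1/(1/R2 + 1/L) = 2.742 + j4.461 Ω.
Step 4 — Series with R1: Z_total = R1 + (R2 || L) = 22.74 + j4.461 Ω = 23.18∠11.1° Ω.
Step 5 — Source phasor: V = 192∠94.8° V = -16.07 + j191.3 V.
Step 6 — Current: I = V / Z = 0.9089 + j8.235 A = 8.285∠83.7° A.
Step 7 — Complex power: S = V·I* = 1561 + j306.2 VA.
Step 8 — Real power: P = Re(S) = 1561 W.
Step 9 — Reactive power: Q = Im(S) = 306.2 VAR.
Step 10 — Apparent power: |S| = 1591 VA.
Step 11 — Power factor: PF = P/|S| = 0.9813 (lagging).

(a) P = 1561 W  (b) Q = 306.2 VAR  (c) S = 1591 VA  (d) PF = 0.9813 (lagging)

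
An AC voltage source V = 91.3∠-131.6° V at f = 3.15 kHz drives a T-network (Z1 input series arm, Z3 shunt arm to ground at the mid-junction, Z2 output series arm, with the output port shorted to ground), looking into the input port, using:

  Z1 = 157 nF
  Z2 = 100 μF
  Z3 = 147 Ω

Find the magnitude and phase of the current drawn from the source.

Step 1 — Angular frequency: ω = 2π·f = 2π·3150 = 1.979e+04 rad/s.
Step 2 — Component impedances:
  Z1: Z = 1/(jωC) = -j/(ω·C) = 0 - j321.8 Ω
  Z2: Z = 1/(jωC) = -j/(ω·C) = 0 - j0.5053 Ω
  Z3: Z = R = 147 Ω
Step 3 — With the output port shorted to ground, the output series arm Z2 runs from the junction to ground; the shunt arm Z3 also runs from the junction to ground. They appear in parallel: Z3 || Z2 = 0.001737 - j0.5052 Ω.
Step 4 — Series with input arm Z1: Z_in = Z1 + (Z3 || Z2) = 0.001737 - j322.3 Ω = 322.3∠-90.0° Ω.
Step 5 — Source phasor: V = 91.3∠-131.6° V = -60.62 - j68.27 V.
Step 6 — Ohm's law: I = V / Z_total = (-60.62 - j68.27) / (0.001737 - j322.3) = 0.2118 - j0.1881 A.
Step 7 — Convert to polar: |I| = 0.2833 A, ∠I = -41.6°.

I = 0.2833∠-41.6° A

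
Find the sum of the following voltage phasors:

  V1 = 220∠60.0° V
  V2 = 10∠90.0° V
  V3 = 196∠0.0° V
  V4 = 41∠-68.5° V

Step 1 — Convert each phasor to rectangular form:
  V1 = 220·(cos(60.0°) + j·sin(60.0°)) = 110 + j190.5 V
  V2 = 10·(cos(90.0°) + j·sin(90.0°)) = 0 + j10 V
  V3 = 196·(cos(0.0°) + j·sin(0.0°)) = 196 V
  V4 = 41·(cos(-68.5°) + j·sin(-68.5°)) = 15.03 - j38.15 V
Step 2 — Sum components: V_total = 321 + j162.4 V.
Step 3 — Convert to polar: |V_total| = 359.8 V, ∠V_total = 26.8°.

V_total = 359.8∠26.8° V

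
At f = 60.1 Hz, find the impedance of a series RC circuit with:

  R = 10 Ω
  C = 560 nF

Step 1 — Angular frequency: ω = 2π·f = 2π·60.1 = 377.6 rad/s.
Step 2 — Component impedances:
  R: Z = R = 10 Ω
  C: Z = 1/(jωC) = -j/(ω·C) = 0 - j4729 Ω
Step 3 — Series combination: Z_total = R + C = 10 - j4729 Ω = 4729∠-89.9° Ω.

Z = 10 - j4729 Ω = 4729∠-89.9° Ω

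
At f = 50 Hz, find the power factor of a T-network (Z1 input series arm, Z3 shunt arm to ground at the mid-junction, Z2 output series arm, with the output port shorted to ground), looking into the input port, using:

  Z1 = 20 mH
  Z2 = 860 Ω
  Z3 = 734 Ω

Step 1 — Angular frequency: ω = 2π·f = 2π·50 = 314.2 rad/s.
Step 2 — Component impedances:
  Z1: Z = jωL = j·314.2·0.02 = 0 + j6.283 Ω
  Z2: Z = R = 860 Ω
  Z3: Z = R = 734 Ω
Step 3 — With the output port shorted to ground, the output series arm Z2 runs from the junction to ground; the shunt arm Z3 also runs from the junction to ground. They appear in parallel: Z3 || Z2 = 396 Ω.
Step 4 — Series with input arm Z1: Z_in = Z1 + (Z3 || Z2) = 396 + j6.283 Ω = 396.1∠0.9° Ω.
Step 5 — Power factor: PF = cos(φ) = Re(Z)/|Z| = 396.01/396.06 = 0.9999.
Step 6 — Type: Im(Z) = 6.283 ⇒ lagging (phase φ = 0.9°).

PF = 0.9999 (lagging, φ = 0.9°)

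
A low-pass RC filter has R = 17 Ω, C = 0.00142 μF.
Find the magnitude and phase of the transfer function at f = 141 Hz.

Step 1 — Angular frequency: ω = 2π·141 = 885.9 rad/s.
Step 2 — Transfer function: H(jω) = 1/(1 + jωRC).
Step 3 — Denominator: 1 + jωRC = 1 + j·885.9·17·1.42e-09 = 1 + j2.139e-05.
Step 4 — H = 1 - j2.139e-05.
Step 5 — Magnitude: |H| = 1 (-0.0 dB); phase: φ = -0.0°.

|H| = 1 (-0.0 dB), φ = -0.0°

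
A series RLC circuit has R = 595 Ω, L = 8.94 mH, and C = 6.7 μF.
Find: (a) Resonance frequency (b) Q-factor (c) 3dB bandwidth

Step 1 — Resonance: ω₀ = 1/√(LC) = 1/√(0.00894·6.7e-06) = 4086 rad/s.
Step 2 — f₀ = ω₀/(2π) = 650.3 Hz.
Step 3 — Series Q: Q = ω₀L/R = 4086·0.00894/595 = 0.06139.
Step 4 — Bandwidth: Δω = ω₀/Q = 6.655e+04 rad/s; BW = Δω/(2π) = 1.059e+04 Hz.

(a) f₀ = 650.3 Hz  (b) Q = 0.06139  (c) BW = 1.059e+04 Hz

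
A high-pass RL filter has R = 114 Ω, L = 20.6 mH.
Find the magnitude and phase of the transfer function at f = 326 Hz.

Step 1 — Angular frequency: ω = 2π·326 = 2048 rad/s.
Step 2 — Transfer function: H(jω) = jωL/(R + jωL).
Step 3 — Numerator jωL = j·42.2; denominator R + jωL = 114 + j42.2.
Step 4 — H = 0.1205 + j0.3255.
Step 5 — Magnitude: |H| = 0.3471 (-9.2 dB); phase: φ = 69.7°.

|H| = 0.3471 (-9.2 dB), φ = 69.7°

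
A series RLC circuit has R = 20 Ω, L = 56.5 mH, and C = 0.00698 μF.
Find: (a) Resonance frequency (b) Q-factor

Step 1 — Resonance condition Im(Z)=0 gives ω₀ = 1/√(LC).
Step 2 — ω₀ = 1/√(0.0565·6.98e-09) = 5.036e+04 rad/s.
Step 3 — f₀ = ω₀/(2π) = 8014 Hz.
Step 4 — Series Q: Q = ω₀L/R = 5.036e+04·0.0565/20 = 142.3.

(a) f₀ = 8014 Hz  (b) Q = 142.3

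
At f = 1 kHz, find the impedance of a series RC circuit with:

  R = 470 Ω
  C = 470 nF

Step 1 — Angular frequency: ω = 2π·f = 2π·1000 = 6283 rad/s.
Step 2 — Component impedances:
  R: Z = R = 470 Ω
  C: Z = 1/(jωC) = -j/(ω·C) = 0 - j338.6 Ω
Step 3 — Series combination: Z_total = R + C = 470 - j338.6 Ω = 579.3∠-35.8° Ω.

Z = 470 - j338.6 Ω = 579.3∠-35.8° Ω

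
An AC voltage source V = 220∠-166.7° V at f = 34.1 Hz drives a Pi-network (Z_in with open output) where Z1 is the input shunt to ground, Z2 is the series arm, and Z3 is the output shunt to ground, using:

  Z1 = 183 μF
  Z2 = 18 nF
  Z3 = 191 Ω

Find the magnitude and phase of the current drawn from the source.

Step 1 — Angular frequency: ω = 2π·f = 2π·34.1 = 214.3 rad/s.
Step 2 — Component impedances:
  Z1: Z = 1/(jωC) = -j/(ω·C) = 0 - j25.5 Ω
  Z2: Z = 1/(jωC) = -j/(ω·C) = 0 - j2.593e+05 Ω
  Z3: Z = R = 191 Ω
Step 3 — With open output, the series arm Z2 and the output shunt Z3 appear in series to ground: Z2 + Z3 = 191 - j2.593e+05 Ω.
Step 4 — Parallel with input shunt Z1: Z_in = Z1 || (Z2 + Z3) = 1.848e-06 - j25.5 Ω = 25.5∠-90.0° Ω.
Step 5 — Source phasor: V = 220∠-166.7° V = -214.1 - j50.61 V.
Step 6 — Ohm's law: I = V / Z_total = (-214.1 - j50.61) / (1.848e-06 - j25.5) = 1.985 - j8.395 A.
Step 7 — Convert to polar: |I| = 8.627 A, ∠I = -76.7°.

I = 8.627∠-76.7° A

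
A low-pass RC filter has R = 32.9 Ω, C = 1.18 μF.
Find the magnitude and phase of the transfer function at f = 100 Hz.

Step 1 — Angular frequency: ω = 2π·100 = 628.3 rad/s.
Step 2 — Transfer function: H(jω) = 1/(1 + jωRC).
Step 3 — Denominator: 1 + jωRC = 1 + j·628.3·32.9·1.18e-06 = 1 + j0.02439.
Step 4 — H = 0.9994 - j0.02438.
Step 5 — Magnitude: |H| = 0.9997 (-0.0 dB); phase: φ = -1.4°.

|H| = 0.9997 (-0.0 dB), φ = -1.4°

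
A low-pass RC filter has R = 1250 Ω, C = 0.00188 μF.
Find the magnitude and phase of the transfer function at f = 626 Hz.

Step 1 — Angular frequency: ω = 2π·626 = 3933 rad/s.
Step 2 — Transfer function: H(jω) = 1/(1 + jωRC).
Step 3 — Denominator: 1 + jωRC = 1 + j·3933·1250·1.88e-09 = 1 + j0.009243.
Step 4 — H = 0.9999 - j0.009242.
Step 5 — Magnitude: |H| = 1 (-0.0 dB); phase: φ = -0.5°.

|H| = 1 (-0.0 dB), φ = -0.5°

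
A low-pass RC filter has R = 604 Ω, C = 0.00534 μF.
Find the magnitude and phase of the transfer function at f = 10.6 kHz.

Step 1 — Angular frequency: ω = 2π·1.06e+04 = 6.66e+04 rad/s.
Step 2 — Transfer function: H(jω) = 1/(1 + jωRC).
Step 3 — Denominator: 1 + jωRC = 1 + j·6.66e+04·604·5.34e-09 = 1 + j0.2148.
Step 4 — H = 0.9559 - j0.2053.
Step 5 — Magnitude: |H| = 0.9777 (-0.2 dB); phase: φ = -12.1°.

|H| = 0.9777 (-0.2 dB), φ = -12.1°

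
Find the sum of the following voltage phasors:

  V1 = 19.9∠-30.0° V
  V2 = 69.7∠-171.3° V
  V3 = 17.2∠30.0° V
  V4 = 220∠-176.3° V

Step 1 — Convert each phasor to rectangular form:
  V1 = 19.9·(cos(-30.0°) + j·sin(-30.0°)) = 17.23 - j9.95 V
  V2 = 69.7·(cos(-171.3°) + j·sin(-171.3°)) = -68.9 - j10.54 V
  V3 = 17.2·(cos(30.0°) + j·sin(30.0°)) = 14.9 + j8.6 V
  V4 = 220·(cos(-176.3°) + j·sin(-176.3°)) = -219.5 - j14.2 V
Step 2 — Sum components: V_total = -256.3 - j26.09 V.
Step 3 — Convert to polar: |V_total| = 257.6 V, ∠V_total = -174.2°.

V_total = 257.6∠-174.2° V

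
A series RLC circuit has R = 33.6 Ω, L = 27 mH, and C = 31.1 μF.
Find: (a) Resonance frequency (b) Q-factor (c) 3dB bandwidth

Step 1 — Resonance: ω₀ = 1/√(LC) = 1/√(0.027·3.11e-05) = 1091 rad/s.
Step 2 — f₀ = ω₀/(2π) = 173.7 Hz.
Step 3 — Series Q: Q = ω₀L/R = 1091·0.027/33.6 = 0.8769.
Step 4 — Bandwidth: Δω = ω₀/Q = 1244 rad/s; BW = Δω/(2π) = 198.1 Hz.

(a) f₀ = 173.7 Hz  (b) Q = 0.8769  (c) BW = 198.1 Hz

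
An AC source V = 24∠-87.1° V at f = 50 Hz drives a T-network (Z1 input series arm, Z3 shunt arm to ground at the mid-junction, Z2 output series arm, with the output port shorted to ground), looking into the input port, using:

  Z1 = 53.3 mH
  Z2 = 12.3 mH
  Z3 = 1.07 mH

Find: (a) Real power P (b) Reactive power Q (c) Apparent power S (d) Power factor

Step 1 — Angular frequency: ω = 2π·f = 2π·50 = 314.2 rad/s.
Step 2 — Component impedances:
  Z1: Z = jωL = j·314.2·0.0533 = 0 + j16.74 Ω
  Z2: Z = jωL = j·314.2·0.0123 = 0 + j3.864 Ω
  Z3: Z = jωL = j·314.2·0.00107 = 0 + j0.3362 Ω
Step 3 — With the output port shorted to ground, the output series arm Z2 runs from the junction to ground; the shunt arm Z3 also runs from the junction to ground. They appear in parallel: Z3 || Z2 = 0 + j0.3092 Ω.
Step 4 — Series with input arm Z1: Z_in = Z1 + (Z3 || Z2) = 0 + j17.05 Ω = 17.05∠90.0° Ω.
Step 5 — Source phasor: V = 24∠-87.1° V = 1.214 - j23.97 V.
Step 6 — Current: I = V / Z = -1.405 - j0.0712 A = 1.407∠-177.1° A.
Step 7 — Complex power: S = V·I* = 0 + j33.78 VA.
Step 8 — Real power: P = Re(S) = 0 W.
Step 9 — Reactive power: Q = Im(S) = 33.78 VAR.
Step 10 — Apparent power: |S| = 33.78 VA.
Step 11 — Power factor: PF = P/|S| = 0 (lagging).

(a) P = 0 W  (b) Q = 33.78 VAR  (c) S = 33.78 VA  (d) PF = 0 (lagging)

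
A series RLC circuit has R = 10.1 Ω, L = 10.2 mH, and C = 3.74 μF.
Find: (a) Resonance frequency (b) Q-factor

Step 1 — Resonance condition Im(Z)=0 gives ω₀ = 1/√(LC).
Step 2 — ω₀ = 1/√(0.0102·3.74e-06) = 5120 rad/s.
Step 3 — f₀ = ω₀/(2π) = 814.9 Hz.
Step 4 — Series Q: Q = ω₀L/R = 5120·0.0102/10.1 = 5.171.

(a) f₀ = 814.9 Hz  (b) Q = 5.171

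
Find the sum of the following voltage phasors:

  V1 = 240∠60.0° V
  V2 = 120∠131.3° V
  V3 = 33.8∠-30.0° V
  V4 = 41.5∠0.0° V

Step 1 — Convert each phasor to rectangular form:
  V1 = 240·(cos(60.0°) + j·sin(60.0°)) = 120 + j207.8 V
  V2 = 120·(cos(131.3°) + j·sin(131.3°)) = -79.2 + j90.15 V
  V3 = 33.8·(cos(-30.0°) + j·sin(-30.0°)) = 29.27 - j16.9 V
  V4 = 41.5·(cos(0.0°) + j·sin(0.0°)) = 41.5 V
Step 2 — Sum components: V_total = 111.6 + j281.1 V.
Step 3 — Convert to polar: |V_total| = 302.4 V, ∠V_total = 68.4°.

V_total = 302.4∠68.4° V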